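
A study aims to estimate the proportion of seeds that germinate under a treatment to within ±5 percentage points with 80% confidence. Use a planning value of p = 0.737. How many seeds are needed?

128

For a proportion with margin E = 0.05 at 80% confidence, z = 1.282.
n = p̂(1−p̂)(z/E)² = 0.737 × 0.263 × (1.282/0.05)² = 127.43
Round up: n = 128.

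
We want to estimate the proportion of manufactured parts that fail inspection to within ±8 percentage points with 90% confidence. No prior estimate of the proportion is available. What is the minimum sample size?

n = 106

For a proportion with margin E = 0.08 at 90% confidence, z = 1.645.
With no prior estimate, use p = 0.5, which maximizes p(1−p) at 0.25.
n = 0.25 × (z/E)² = 0.25 × (1.645/0.08)² = 105.70
Round up: n = 106.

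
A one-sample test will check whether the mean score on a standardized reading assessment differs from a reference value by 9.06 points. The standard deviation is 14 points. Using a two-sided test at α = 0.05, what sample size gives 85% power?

n = 22

For a one-sample z-test, n = ((z_{α/2} + z_β)·σ/δ)².
z_{α/2} = 1.960 (two-sided α = 0.05); z_β = 1.036 (power 85% → β = 0.15).
n = (2.996 × 14 / 9.06)² = 21.43
Round up: n = 22.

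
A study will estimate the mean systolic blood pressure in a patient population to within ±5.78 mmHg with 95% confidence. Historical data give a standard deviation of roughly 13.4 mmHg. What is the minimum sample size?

For a mean, the margin of error is E = z·σ/√n, so n = (zσ/E)².
At 95% confidence, z = 1.960.
n = (1.960 × 13.4 / 5.78)² = 20.65
Round up: n = 21.

21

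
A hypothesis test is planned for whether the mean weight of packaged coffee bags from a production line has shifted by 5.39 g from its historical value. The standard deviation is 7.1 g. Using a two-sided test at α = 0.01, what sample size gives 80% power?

For a one-sample z-test, n = ((z_{α/2} + z_β)·σ/δ)².
z_{α/2} = 2.576 (two-sided α = 0.01); z_β = 0.842 (power 80% → β = 0.2).
n = (3.418 × 7.1 / 5.39)² = 20.27
Round up: n = 21.

21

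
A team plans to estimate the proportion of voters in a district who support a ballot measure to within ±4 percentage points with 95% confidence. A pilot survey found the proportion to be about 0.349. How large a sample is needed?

n = 546

For a proportion with margin E = 0.04 at 95% confidence, z = 1.960.
n = p̂(1−p̂)(z/E)² = 0.349 × 0.651 × (1.960/0.04)² = 545.50
Round up: n = 546.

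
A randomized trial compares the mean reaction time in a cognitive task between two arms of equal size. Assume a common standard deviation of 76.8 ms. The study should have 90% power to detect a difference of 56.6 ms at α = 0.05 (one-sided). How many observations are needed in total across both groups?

64 total

For two equal groups, n per group = 2·((z_α + z_β)·σ/δ)².
z_α = 1.645; z_β = 1.282 (power 90%).
n = 2 × (2.927 × 76.8 / 56.6)² = 2 × 15.77 = 31.54
Round up: n = 32 per group.
Total across both groups: 2 × 32 = 64.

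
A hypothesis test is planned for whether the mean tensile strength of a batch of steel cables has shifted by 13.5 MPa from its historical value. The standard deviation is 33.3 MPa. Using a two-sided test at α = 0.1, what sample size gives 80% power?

38

For a one-sample z-test, n = ((z_{α/2} + z_β)·σ/δ)².
z_{α/2} = 1.645 (two-sided α = 0.1); z_β = 0.842 (power 80% → β = 0.2).
n = (2.487 × 33.3 / 13.5)² = 37.63
Round up: n = 38.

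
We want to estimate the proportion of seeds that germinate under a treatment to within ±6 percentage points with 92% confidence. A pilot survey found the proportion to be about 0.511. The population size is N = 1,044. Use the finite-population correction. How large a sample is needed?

177

For a proportion with margin E = 0.06 at 92% confidence, z = 1.751.
n = p̂(1−p̂)(z/E)² = 0.511 × 0.489 × (1.751/0.06)² = 212.81 — call this n₀.
Finite-population correction with N = 1,044: n = n₀ / (1 + (n₀−1)/N) = 212.81 / 1.203 = 176.90
Round up: n = 177.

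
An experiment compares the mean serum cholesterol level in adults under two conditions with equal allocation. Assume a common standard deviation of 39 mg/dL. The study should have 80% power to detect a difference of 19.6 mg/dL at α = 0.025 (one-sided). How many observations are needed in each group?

For two equal groups, n per group = 2·((z_α + z_β)·σ/δ)².
z_α = 1.960; z_β = 0.842 (power 80%).
n = 2 × (2.802 × 39 / 19.6)² = 2 × 31.09 = 62.18
Round up: n = 63 per group.

63 per group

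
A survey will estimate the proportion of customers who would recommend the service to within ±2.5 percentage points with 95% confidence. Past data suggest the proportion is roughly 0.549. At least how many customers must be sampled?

For a proportion with margin E = 0.025 at 95% confidence, z = 1.960.
n = p̂(1−p̂)(z/E)² = 0.549 × 0.451 × (1.960/0.025)² = 1521.88
Round up: n = 1522.

1522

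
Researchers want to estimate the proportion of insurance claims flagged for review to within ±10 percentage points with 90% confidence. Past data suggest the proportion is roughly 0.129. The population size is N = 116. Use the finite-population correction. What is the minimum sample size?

25

For a proportion with margin E = 0.1 at 90% confidence, z = 1.645.
n = p̂(1−p̂)(z/E)² = 0.129 × 0.871 × (1.645/0.1)² = 30.40 — call this n₀.
Finite-population correction with N = 116: n = n₀ / (1 + (n₀−1)/N) = 30.40 / 1.253 = 24.26
Round up: n = 25.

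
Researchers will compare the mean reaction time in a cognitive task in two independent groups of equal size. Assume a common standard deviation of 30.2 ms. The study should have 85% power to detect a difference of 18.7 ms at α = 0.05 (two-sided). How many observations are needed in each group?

For two equal groups, n per group = 2·((z_{α/2} + z_β)·σ/δ)².
z_{α/2} = 1.960; z_β = 1.036 (power 85%).
n = 2 × (2.996 × 30.2 / 18.7)² = 2 × 23.41 = 46.82
Round up: n = 47 per group.

47 per group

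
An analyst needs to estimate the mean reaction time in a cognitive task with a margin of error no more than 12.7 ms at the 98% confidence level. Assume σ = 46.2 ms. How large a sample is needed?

For a mean, the margin of error is E = z·σ/√n, so n = (zσ/E)².
At 98% confidence, z = 2.326.
n = (2.326 × 46.2 / 12.7)² = 71.60
Round up: n = 72.

72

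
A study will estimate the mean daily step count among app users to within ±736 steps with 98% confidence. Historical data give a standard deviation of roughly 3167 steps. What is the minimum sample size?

For a mean, the margin of error is E = z·σ/√n, so n = (zσ/E)².
At 98% confidence, z = 2.326.
n = (2.326 × 3167 / 736)² = 100.18
Round up: n = 101.

101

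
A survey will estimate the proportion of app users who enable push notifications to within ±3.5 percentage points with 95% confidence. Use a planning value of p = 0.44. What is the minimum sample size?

For a proportion with margin E = 0.035 at 95% confidence, z = 1.960.
n = p̂(1−p̂)(z/E)² = 0.44 × 0.56 × (1.960/0.035)² = 772.71
Round up: n = 773.

n = 773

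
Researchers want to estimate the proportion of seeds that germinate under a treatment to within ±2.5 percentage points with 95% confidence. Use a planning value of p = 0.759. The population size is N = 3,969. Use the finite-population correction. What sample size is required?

877

For a proportion with margin E = 0.025 at 95% confidence, z = 1.960.
n = p̂(1−p̂)(z/E)² = 0.759 × 0.241 × (1.960/0.025)² = 1124.32 — call this n₀.
Finite-population correction with N = 3,969: n = n₀ / (1 + (n₀−1)/N) = 1124.32 / 1.283 = 876.32
Round up: n = 877.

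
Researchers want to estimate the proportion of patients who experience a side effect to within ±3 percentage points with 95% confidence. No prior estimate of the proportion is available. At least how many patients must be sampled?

1068

For a proportion with margin E = 0.03 at 95% confidence, z = 1.960.
With no prior estimate, use p = 0.5, which maximizes p(1−p) at 0.25.
n = 0.25 × (z/E)² = 0.25 × (1.960/0.03)² = 1067.11
Round up: n = 1068.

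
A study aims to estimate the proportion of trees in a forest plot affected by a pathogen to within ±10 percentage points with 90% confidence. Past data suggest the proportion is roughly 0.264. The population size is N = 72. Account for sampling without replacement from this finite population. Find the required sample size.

For a proportion with margin E = 0.1 at 90% confidence, z = 1.645.
n = p̂(1−p̂)(z/E)² = 0.264 × 0.736 × (1.645/0.1)² = 52.58 — call this n₀.
Finite-population correction with N = 72: n = n₀ / (1 + (n₀−1)/N) = 52.58 / 1.716 = 30.64
Round up: n = 31.

31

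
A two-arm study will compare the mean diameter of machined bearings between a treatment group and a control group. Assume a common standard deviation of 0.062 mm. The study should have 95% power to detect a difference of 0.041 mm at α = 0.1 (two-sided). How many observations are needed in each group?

For two equal groups, n per group = 2·((z_{α/2} + z_β)·σ/δ)².
z_{α/2} = 1.645; z_β = 1.645 (power 95%).
n = 2 × (3.290 × 0.062 / 0.041)² = 2 × 24.75 = 49.50
Round up: n = 50 per group.

50 per group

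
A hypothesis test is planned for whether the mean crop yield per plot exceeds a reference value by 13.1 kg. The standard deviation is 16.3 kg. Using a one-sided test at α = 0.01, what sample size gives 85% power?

For a one-sample z-test, n = ((z_α + z_β)·σ/δ)².
z_α = 2.326 (one-sided α = 0.01); z_β = 1.036 (power 85% → β = 0.15).
n = (3.362 × 16.3 / 13.1)² = 17.50
Round up: n = 18.

18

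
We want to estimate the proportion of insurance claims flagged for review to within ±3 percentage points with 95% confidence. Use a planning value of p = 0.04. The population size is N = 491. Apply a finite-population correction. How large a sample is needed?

For a proportion with margin E = 0.03 at 95% confidence, z = 1.960.
n = p̂(1−p̂)(z/E)² = 0.04 × 0.96 × (1.960/0.03)² = 163.91 — call this n₀.
Finite-population correction with N = 491: n = n₀ / (1 + (n₀−1)/N) = 163.91 / 1.332 = 123.06
Round up: n = 124.

n = 124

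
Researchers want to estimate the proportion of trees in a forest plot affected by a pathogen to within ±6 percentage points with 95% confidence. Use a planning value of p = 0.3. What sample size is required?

225

For a proportion with margin E = 0.06 at 95% confidence, z = 1.960.
n = p̂(1−p̂)(z/E)² = 0.3 × 0.7 × (1.960/0.06)² = 224.09
Round up: n = 225.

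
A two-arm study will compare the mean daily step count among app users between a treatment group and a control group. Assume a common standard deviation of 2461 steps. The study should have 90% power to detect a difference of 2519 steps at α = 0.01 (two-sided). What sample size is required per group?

For two equal groups, n per group = 2·((z_{α/2} + z_β)·σ/δ)².
z_{α/2} = 2.576; z_β = 1.282 (power 90%).
n = 2 × (3.858 × 2461 / 2519)² = 2 × 14.21 = 28.42
Round up: n = 29 per group.

29 per group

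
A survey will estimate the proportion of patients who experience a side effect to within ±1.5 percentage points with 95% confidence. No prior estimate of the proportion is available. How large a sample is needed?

4269

For a proportion with margin E = 0.015 at 95% confidence, z = 1.960.
With no prior estimate, use p = 0.5, which maximizes p(1−p) at 0.25.
n = 0.25 × (z/E)² = 0.25 × (1.960/0.015)² = 4268.44
Round up: n = 4269.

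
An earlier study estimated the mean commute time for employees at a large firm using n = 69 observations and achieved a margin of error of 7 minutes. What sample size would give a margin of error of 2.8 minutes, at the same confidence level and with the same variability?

432

Margin of error scales as 1/√n, so n₂ = n₁·(E₁/E₂)².
n₂ = 69 × (7/2.8)² = 69 × 6.25 = 431.25
Round up: n₂ = 432.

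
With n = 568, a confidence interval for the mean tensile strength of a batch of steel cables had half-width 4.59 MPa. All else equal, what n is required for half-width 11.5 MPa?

91

Margin of error scales as 1/√n, so n₂ = n₁·(E₁/E₂)².
n₂ = 568 × (4.59/11.5)² = 568 × 0.1593 = 90.48
Round up: n₂ = 91.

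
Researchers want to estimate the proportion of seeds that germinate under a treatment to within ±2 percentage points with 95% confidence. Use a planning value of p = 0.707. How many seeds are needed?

For a proportion with margin E = 0.02 at 95% confidence, z = 1.960.
n = p̂(1−p̂)(z/E)² = 0.707 × 0.293 × (1.960/0.02)² = 1989.48
Round up: n = 1990.

1990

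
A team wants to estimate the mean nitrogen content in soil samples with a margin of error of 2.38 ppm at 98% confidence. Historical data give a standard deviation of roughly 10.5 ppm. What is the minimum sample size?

For a mean, the margin of error is E = z·σ/√n, so n = (zσ/E)².
At 98% confidence, z = 2.326.
n = (2.326 × 10.5 / 2.38)² = 105.30
Round up: n = 106.

106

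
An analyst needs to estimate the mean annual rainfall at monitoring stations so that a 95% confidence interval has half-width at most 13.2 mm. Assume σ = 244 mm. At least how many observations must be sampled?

For a mean, the margin of error is E = z·σ/√n, so n = (zσ/E)².
At 95% confidence, z = 1.960.
n = (1.960 × 244 / 13.2)² = 1312.63
Round up: n = 1313.

n = 1313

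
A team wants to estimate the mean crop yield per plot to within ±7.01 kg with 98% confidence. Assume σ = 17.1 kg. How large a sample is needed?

For a mean, the margin of error is E = z·σ/√n, so n = (zσ/E)².
At 98% confidence, z = 2.326.
n = (2.326 × 17.1 / 7.01)² = 32.19
Round up: n = 33.

33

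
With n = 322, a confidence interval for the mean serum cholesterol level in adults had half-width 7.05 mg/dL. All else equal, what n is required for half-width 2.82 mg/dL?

Margin of error scales as 1/√n, so n₂ = n₁·(E₁/E₂)².
n₂ = 322 × (7.05/2.82)² = 322 × 6.25 = 2012.50
Round up: n₂ = 2013.

2013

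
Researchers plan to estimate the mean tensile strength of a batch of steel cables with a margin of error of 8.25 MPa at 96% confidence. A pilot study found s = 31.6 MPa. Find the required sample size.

For a mean, the margin of error is E = z·σ/√n, so n = (zσ/E)².
At 96% confidence, z = 2.054.
n = (2.054 × 31.6 / 8.25)² = 61.90
Round up: n = 62.

n = 62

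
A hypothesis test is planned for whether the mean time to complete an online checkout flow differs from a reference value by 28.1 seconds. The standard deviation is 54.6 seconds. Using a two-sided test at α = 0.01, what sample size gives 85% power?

50

For a one-sample z-test, n = ((z_{α/2} + z_β)·σ/δ)².
z_{α/2} = 2.576 (two-sided α = 0.01); z_β = 1.036 (power 85% → β = 0.15).
n = (3.612 × 54.6 / 28.1)² = 49.26
Round up: n = 50.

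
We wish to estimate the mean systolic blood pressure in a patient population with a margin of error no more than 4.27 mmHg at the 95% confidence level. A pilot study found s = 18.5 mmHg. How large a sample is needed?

For a mean, the margin of error is E = z·σ/√n, so n = (zσ/E)².
At 95% confidence, z = 1.960.
n = (1.960 × 18.5 / 4.27)² = 72.11
Round up: n = 73.

73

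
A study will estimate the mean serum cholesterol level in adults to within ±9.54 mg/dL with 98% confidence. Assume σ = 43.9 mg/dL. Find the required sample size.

For a mean, the margin of error is E = z·σ/√n, so n = (zσ/E)².
At 98% confidence, z = 2.326.
n = (2.326 × 43.9 / 9.54)² = 114.56
Round up: n = 115.

115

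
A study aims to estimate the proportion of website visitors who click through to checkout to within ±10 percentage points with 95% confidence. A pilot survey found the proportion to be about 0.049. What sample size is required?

For a proportion with margin E = 0.1 at 95% confidence, z = 1.960.
n = p̂(1−p̂)(z/E)² = 0.049 × 0.951 × (1.960/0.1)² = 17.90
Round up: n = 18.

18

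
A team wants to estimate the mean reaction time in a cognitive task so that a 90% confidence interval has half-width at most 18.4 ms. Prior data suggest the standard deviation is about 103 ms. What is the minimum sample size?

For a mean, the margin of error is E = z·σ/√n, so n = (zσ/E)².
At 90% confidence, z = 1.645.
n = (1.645 × 103 / 18.4)² = 84.80
Round up: n = 85.

85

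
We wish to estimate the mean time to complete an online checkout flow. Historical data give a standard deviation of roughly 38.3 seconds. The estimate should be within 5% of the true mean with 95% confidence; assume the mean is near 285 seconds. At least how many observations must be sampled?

28

For a mean, the margin of error is E = z·σ/√n, so n = (zσ/E)².
At 95% confidence, z = 1.960.
E = 5% of 285 = 14.25 seconds.
n = (1.960 × 38.3 / 14.25)² = 27.75
Round up: n = 28.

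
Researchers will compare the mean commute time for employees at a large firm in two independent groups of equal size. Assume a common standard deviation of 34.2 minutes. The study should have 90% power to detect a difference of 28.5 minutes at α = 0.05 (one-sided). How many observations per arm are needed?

For two equal groups, n per group = 2·((z_α + z_β)·σ/δ)².
z_α = 1.645; z_β = 1.282 (power 90%).
n = 2 × (2.927 × 34.2 / 28.5)² = 2 × 12.34 = 24.68
Round up: n = 25 per group.

25 per group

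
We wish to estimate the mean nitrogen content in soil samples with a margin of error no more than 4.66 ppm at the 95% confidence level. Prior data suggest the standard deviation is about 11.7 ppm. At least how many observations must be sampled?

For a mean, the margin of error is E = z·σ/√n, so n = (zσ/E)².
At 95% confidence, z = 1.960.
n = (1.960 × 11.7 / 4.66)² = 24.22
Round up: n = 25.

25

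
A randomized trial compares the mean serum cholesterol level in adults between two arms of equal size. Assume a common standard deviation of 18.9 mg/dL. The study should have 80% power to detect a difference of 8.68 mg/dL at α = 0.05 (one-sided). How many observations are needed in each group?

For two equal groups, n per group = 2·((z_α + z_β)·σ/δ)².
z_α = 1.645; z_β = 0.842 (power 80%).
n = 2 × (2.487 × 18.9 / 8.68)² = 2 × 29.32 = 58.64
Round up: n = 59 per group.

59 per group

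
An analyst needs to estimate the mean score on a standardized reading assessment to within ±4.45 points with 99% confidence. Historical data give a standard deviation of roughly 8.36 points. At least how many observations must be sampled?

For a mean, the margin of error is E = z·σ/√n, so n = (zσ/E)².
At 99% confidence, z = 2.576.
n = (2.576 × 8.36 / 4.45)² = 23.42
Round up: n = 24.

24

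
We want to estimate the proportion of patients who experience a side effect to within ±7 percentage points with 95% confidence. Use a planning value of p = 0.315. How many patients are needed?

170

For a proportion with margin E = 0.07 at 95% confidence, z = 1.960.
n = p̂(1−p̂)(z/E)² = 0.315 × 0.685 × (1.960/0.07)² = 169.17
Round up: n = 170.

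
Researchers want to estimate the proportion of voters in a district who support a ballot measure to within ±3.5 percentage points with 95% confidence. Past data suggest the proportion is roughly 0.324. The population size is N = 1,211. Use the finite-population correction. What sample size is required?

For a proportion with margin E = 0.035 at 95% confidence, z = 1.960.
n = p̂(1−p̂)(z/E)² = 0.324 × 0.676 × (1.960/0.035)² = 686.86 — call this n₀.
Finite-population correction with N = 1,211: n = n₀ / (1 + (n₀−1)/N) = 686.86 / 1.566 = 438.61
Round up: n = 439.

n = 439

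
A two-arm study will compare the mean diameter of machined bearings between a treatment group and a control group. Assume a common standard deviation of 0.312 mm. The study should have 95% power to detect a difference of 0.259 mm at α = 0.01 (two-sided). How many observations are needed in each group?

52 per group

For two equal groups, n per group = 2·((z_{α/2} + z_β)·σ/δ)².
z_{α/2} = 2.576; z_β = 1.645 (power 95%).
n = 2 × (4.221 × 0.312 / 0.259)² = 2 × 25.85 = 51.70
Round up: n = 52 per group.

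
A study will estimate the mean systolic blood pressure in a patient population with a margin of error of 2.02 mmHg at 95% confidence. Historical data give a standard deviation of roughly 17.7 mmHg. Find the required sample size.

295

For a mean, the margin of error is E = z·σ/√n, so n = (zσ/E)².
At 95% confidence, z = 1.960.
n = (1.960 × 17.7 / 2.02)² = 294.96
Round up: n = 295.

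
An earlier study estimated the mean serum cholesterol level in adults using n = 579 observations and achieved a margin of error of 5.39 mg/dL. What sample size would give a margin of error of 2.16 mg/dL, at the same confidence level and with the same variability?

3606

Margin of error scales as 1/√n, so n₂ = n₁·(E₁/E₂)².
n₂ = 579 × (5.39/2.16)² = 579 × 6.227 = 3605.43
Round up: n₂ = 3606.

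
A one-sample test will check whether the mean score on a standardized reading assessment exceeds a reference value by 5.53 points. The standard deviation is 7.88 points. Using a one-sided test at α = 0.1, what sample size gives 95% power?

18

For a one-sample z-test, n = ((z_α + z_β)·σ/δ)².
z_α = 1.282 (one-sided α = 0.1); z_β = 1.645 (power 95% → β = 0.05).
n = (2.927 × 7.88 / 5.53)² = 17.40
Round up: n = 18.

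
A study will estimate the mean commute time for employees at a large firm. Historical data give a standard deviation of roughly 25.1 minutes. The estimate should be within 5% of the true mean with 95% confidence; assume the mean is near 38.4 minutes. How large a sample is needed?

657

For a mean, the margin of error is E = z·σ/√n, so n = (zσ/E)².
At 95% confidence, z = 1.960.
E = 5% of 38.4 = 1.92 minutes.
n = (1.960 × 25.1 / 1.92)² = 656.53
Round up: n = 657.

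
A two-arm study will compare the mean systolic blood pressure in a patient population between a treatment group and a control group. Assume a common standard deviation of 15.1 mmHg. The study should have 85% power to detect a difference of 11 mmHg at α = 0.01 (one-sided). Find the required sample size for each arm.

43 per group

For two equal groups, n per group = 2·((z_α + z_β)·σ/δ)².
z_α = 2.326; z_β = 1.036 (power 85%).
n = 2 × (3.362 × 15.1 / 11)² = 2 × 21.30 = 42.60
Round up: n = 43 per group.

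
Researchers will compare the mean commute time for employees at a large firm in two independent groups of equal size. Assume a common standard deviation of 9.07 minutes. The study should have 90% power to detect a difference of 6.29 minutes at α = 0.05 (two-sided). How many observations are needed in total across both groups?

For two equal groups, n per group = 2·((z_{α/2} + z_β)·σ/δ)².
z_{α/2} = 1.960; z_β = 1.282 (power 90%).
n = 2 × (3.242 × 9.07 / 6.29)² = 2 × 21.85 = 43.70
Round up: n = 44 per group.
Total across both groups: 2 × 44 = 88.

88 total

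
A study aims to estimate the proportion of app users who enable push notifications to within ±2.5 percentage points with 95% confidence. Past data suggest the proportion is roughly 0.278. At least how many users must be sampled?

For a proportion with margin E = 0.025 at 95% confidence, z = 1.960.
n = p̂(1−p̂)(z/E)² = 0.278 × 0.722 × (1.960/0.025)² = 1233.71
Round up: n = 1234.

1234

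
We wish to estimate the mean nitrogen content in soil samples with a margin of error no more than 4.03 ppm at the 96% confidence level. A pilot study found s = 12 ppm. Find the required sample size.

For a mean, the margin of error is E = z·σ/√n, so n = (zσ/E)².
At 96% confidence, z = 2.054.
n = (2.054 × 12 / 4.03)² = 37.41
Round up: n = 38.

38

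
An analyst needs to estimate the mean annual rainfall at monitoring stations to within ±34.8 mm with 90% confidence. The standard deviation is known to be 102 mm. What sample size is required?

n = 24

For a mean, the margin of error is E = z·σ/√n, so n = (zσ/E)².
At 90% confidence, z = 1.645.
n = (1.645 × 102 / 34.8)² = 23.25
Round up: n = 24.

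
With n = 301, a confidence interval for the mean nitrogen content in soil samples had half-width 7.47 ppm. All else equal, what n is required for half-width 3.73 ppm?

Margin of error scales as 1/√n, so n₂ = n₁·(E₁/E₂)².
n₂ = 301 × (7.47/3.73)² = 301 × 4.011 = 1207.31
Round up: n₂ = 1208.

1208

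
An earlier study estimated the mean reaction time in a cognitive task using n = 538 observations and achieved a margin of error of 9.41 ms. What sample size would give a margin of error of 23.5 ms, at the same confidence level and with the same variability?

87

Margin of error scales as 1/√n, so n₂ = n₁·(E₁/E₂)².
n₂ = 538 × (9.41/23.5)² = 538 × 0.1603 = 86.24
Round up: n₂ = 87.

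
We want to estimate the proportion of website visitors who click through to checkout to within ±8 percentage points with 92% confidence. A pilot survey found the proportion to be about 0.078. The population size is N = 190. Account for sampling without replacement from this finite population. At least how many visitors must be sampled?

For a proportion with margin E = 0.08 at 92% confidence, z = 1.751.
n = p̂(1−p̂)(z/E)² = 0.078 × 0.922 × (1.751/0.08)² = 34.45 — call this n₀.
Finite-population correction with N = 190: n = n₀ / (1 + (n₀−1)/N) = 34.45 / 1.176 = 29.29
Round up: n = 30.

30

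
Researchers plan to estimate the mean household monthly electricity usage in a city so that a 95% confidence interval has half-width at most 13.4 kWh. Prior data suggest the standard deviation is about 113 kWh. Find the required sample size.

For a mean, the margin of error is E = z·σ/√n, so n = (zσ/E)².
At 95% confidence, z = 1.960.
n = (1.960 × 113 / 13.4)² = 273.19
Round up: n = 274.

274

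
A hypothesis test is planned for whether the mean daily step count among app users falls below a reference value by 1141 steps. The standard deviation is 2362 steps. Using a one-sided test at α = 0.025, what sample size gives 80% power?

34

For a one-sample z-test, n = ((z_α + z_β)·σ/δ)².
z_α = 1.960 (one-sided α = 0.025); z_β = 0.842 (power 80% → β = 0.2).
n = (2.802 × 2362 / 1141)² = 33.65
Round up: n = 34.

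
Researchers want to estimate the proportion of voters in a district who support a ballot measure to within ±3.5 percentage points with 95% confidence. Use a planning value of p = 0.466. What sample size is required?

For a proportion with margin E = 0.035 at 95% confidence, z = 1.960.
n = p̂(1−p̂)(z/E)² = 0.466 × 0.534 × (1.960/0.035)² = 780.37
Round up: n = 781.

781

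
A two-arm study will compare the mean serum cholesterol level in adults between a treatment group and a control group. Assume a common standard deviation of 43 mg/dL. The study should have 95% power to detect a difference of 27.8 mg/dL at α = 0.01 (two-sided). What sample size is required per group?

86 per group

For two equal groups, n per group = 2·((z_{α/2} + z_β)·σ/δ)².
z_{α/2} = 2.576; z_β = 1.645 (power 95%).
n = 2 × (4.221 × 43 / 27.8)² = 2 × 42.63 = 85.26
Round up: n = 86 per group.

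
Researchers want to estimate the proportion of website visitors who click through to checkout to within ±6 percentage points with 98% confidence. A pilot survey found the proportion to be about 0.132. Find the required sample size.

For a proportion with margin E = 0.06 at 98% confidence, z = 2.326.
n = p̂(1−p̂)(z/E)² = 0.132 × 0.868 × (2.326/0.06)² = 172.19
Round up: n = 173.

n = 173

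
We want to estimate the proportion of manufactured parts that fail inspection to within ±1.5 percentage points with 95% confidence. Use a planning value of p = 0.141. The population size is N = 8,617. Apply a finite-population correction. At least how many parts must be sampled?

For a proportion with margin E = 0.015 at 95% confidence, z = 1.960.
n = p̂(1−p̂)(z/E)² = 0.141 × 0.859 × (1.960/0.015)² = 2067.96 — call this n₀.
Finite-population correction with N = 8,617: n = n₀ / (1 + (n₀−1)/N) = 2067.96 / 1.24 = 1667.71
Round up: n = 1668.

1668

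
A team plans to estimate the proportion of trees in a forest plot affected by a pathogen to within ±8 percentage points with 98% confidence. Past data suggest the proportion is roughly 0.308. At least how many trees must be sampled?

181

For a proportion with margin E = 0.08 at 98% confidence, z = 2.326.
n = p̂(1−p̂)(z/E)² = 0.308 × 0.692 × (2.326/0.08)² = 180.18
Round up: n = 181.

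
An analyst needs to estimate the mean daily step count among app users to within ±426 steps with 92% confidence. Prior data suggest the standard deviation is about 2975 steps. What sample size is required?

For a mean, the margin of error is E = z·σ/√n, so n = (zσ/E)².
At 92% confidence, z = 1.751.
n = (1.751 × 2975 / 426)² = 149.53
Round up: n = 150.

150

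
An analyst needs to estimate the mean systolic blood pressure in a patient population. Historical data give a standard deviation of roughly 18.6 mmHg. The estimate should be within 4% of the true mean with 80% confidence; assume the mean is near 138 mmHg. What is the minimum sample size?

19

For a mean, the margin of error is E = z·σ/√n, so n = (zσ/E)².
At 80% confidence, z = 1.282.
E = 4% of 138 = 5.52 mmHg.
n = (1.282 × 18.6 / 5.52)² = 18.66
Round up: n = 19.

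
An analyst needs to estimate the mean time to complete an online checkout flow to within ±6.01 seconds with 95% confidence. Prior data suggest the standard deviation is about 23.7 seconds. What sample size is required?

60

For a mean, the margin of error is E = z·σ/√n, so n = (zσ/E)².
At 95% confidence, z = 1.960.
n = (1.960 × 23.7 / 6.01)² = 59.74
Round up: n = 60.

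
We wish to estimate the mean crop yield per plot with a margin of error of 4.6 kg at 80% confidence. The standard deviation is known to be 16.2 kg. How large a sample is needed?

21

For a mean, the margin of error is E = z·σ/√n, so n = (zσ/E)².
At 80% confidence, z = 1.282.
n = (1.282 × 16.2 / 4.6)² = 20.38
Round up: n = 21.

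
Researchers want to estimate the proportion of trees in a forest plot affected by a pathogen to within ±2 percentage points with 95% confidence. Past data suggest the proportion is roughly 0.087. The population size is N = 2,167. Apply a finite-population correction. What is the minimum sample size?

565

For a proportion with margin E = 0.02 at 95% confidence, z = 1.960.
n = p̂(1−p̂)(z/E)² = 0.087 × 0.913 × (1.960/0.02)² = 762.86 — call this n₀.
Finite-population correction with N = 2,167: n = n₀ / (1 + (n₀−1)/N) = 762.86 / 1.352 = 564.25
Round up: n = 565.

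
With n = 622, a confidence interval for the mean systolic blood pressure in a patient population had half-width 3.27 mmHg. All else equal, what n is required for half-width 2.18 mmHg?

Margin of error scales as 1/√n, so n₂ = n₁·(E₁/E₂)².
n₂ = 622 × (3.27/2.18)² = 622 × 2.25 = 1399.50
Round up: n₂ = 1400.

1400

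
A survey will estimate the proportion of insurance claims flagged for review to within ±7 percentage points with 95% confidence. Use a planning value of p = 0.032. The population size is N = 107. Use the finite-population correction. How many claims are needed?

20

For a proportion with margin E = 0.07 at 95% confidence, z = 1.960.
n = p̂(1−p̂)(z/E)² = 0.032 × 0.968 × (1.960/0.07)² = 24.29 — call this n₀.
Finite-population correction with N = 107: n = n₀ / (1 + (n₀−1)/N) = 24.29 / 1.218 = 19.94
Round up: n = 20.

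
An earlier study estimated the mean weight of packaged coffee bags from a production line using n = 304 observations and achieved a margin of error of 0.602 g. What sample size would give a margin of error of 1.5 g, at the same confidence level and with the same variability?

Margin of error scales as 1/√n, so n₂ = n₁·(E₁/E₂)².
n₂ = 304 × (0.602/1.5)² = 304 × 0.1611 = 48.97
Round up: n₂ = 49.

n = 49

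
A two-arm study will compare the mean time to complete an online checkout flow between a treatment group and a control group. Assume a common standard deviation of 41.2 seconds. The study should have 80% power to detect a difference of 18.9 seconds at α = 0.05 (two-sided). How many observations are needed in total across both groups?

150 total

For two equal groups, n per group = 2·((z_{α/2} + z_β)·σ/δ)².
z_{α/2} = 1.960; z_β = 0.842 (power 80%).
n = 2 × (2.802 × 41.2 / 18.9)² = 2 × 37.31 = 74.62
Round up: n = 75 per group.
Total across both groups: 2 × 75 = 150.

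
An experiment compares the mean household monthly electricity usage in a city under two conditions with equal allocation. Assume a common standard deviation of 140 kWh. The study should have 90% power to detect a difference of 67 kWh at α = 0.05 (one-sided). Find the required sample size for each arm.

For two equal groups, n per group = 2·((z_α + z_β)·σ/δ)².
z_α = 1.645; z_β = 1.282 (power 90%).
n = 2 × (2.927 × 140 / 67)² = 2 × 37.41 = 74.82
Round up: n = 75 per group.

75 per group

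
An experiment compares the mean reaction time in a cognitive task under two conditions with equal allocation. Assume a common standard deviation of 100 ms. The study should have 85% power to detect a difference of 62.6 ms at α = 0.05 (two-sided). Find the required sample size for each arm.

For two equal groups, n per group = 2·((z_{α/2} + z_β)·σ/δ)².
z_{α/2} = 1.960; z_β = 1.036 (power 85%).
n = 2 × (2.996 × 100 / 62.6)² = 2 × 22.91 = 45.82
Round up: n = 46 per group.

46 per group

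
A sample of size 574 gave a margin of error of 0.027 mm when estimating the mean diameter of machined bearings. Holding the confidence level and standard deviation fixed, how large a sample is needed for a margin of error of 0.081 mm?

Margin of error scales as 1/√n, so n₂ = n₁·(E₁/E₂)².
n₂ = 574 × (0.027/0.081)² = 574 × 0.1111 = 63.77
Round up: n₂ = 64.

n = 64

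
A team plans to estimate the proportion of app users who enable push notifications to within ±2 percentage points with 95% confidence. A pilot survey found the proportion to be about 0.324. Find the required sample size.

For a proportion with margin E = 0.02 at 95% confidence, z = 1.960.
n = p̂(1−p̂)(z/E)² = 0.324 × 0.676 × (1.960/0.02)² = 2103.51
Round up: n = 2104.

2104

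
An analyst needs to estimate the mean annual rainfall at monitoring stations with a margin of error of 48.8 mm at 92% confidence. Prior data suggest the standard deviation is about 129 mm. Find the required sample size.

22

For a mean, the margin of error is E = z·σ/√n, so n = (zσ/E)².
At 92% confidence, z = 1.751.
n = (1.751 × 129 / 48.8)² = 21.42
Round up: n = 22.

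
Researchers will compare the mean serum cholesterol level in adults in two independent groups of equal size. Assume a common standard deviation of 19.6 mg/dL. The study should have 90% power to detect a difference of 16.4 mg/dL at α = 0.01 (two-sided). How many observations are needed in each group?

43 per group

For two equal groups, n per group = 2·((z_{α/2} + z_β)·σ/δ)².
z_{α/2} = 2.576; z_β = 1.282 (power 90%).
n = 2 × (3.858 × 19.6 / 16.4)² = 2 × 21.26 = 42.52
Round up: n = 43 per group.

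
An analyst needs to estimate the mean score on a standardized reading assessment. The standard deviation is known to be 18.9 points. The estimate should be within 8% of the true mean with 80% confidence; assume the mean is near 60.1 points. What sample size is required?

26

For a mean, the margin of error is E = z·σ/√n, so n = (zσ/E)².
At 80% confidence, z = 1.282.
E = 8% of 60.1 = 4.808 points.
n = (1.282 × 18.9 / 4.808)² = 25.40
Round up: n = 26.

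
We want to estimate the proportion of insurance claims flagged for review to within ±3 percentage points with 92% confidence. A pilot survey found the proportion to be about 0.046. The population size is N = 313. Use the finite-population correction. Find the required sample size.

n = 102

For a proportion with margin E = 0.03 at 92% confidence, z = 1.751.
n = p̂(1−p̂)(z/E)² = 0.046 × 0.954 × (1.751/0.03)² = 149.50 — call this n₀.
Finite-population correction with N = 313: n = n₀ / (1 + (n₀−1)/N) = 149.50 / 1.474 = 101.42
Round up: n = 102.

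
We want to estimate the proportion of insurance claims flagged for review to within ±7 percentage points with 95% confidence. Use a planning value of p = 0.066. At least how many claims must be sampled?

For a proportion with margin E = 0.07 at 95% confidence, z = 1.960.
n = p̂(1−p̂)(z/E)² = 0.066 × 0.934 × (1.960/0.07)² = 48.33
Round up: n = 49.

49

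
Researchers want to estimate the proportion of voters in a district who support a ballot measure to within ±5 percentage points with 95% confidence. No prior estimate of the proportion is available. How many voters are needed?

For a proportion with margin E = 0.05 at 95% confidence, z = 1.960.
With no prior estimate, use p = 0.5, which maximizes p(1−p) at 0.25.
n = 0.25 × (z/E)² = 0.25 × (1.960/0.05)² = 384.16
Round up: n = 385.

385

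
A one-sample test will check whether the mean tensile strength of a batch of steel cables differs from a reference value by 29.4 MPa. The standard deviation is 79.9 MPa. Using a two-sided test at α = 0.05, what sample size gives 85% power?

67

For a one-sample z-test, n = ((z_{α/2} + z_β)·σ/δ)².
z_{α/2} = 1.960 (two-sided α = 0.05); z_β = 1.036 (power 85% → β = 0.15).
n = (2.996 × 79.9 / 29.4)² = 66.30
Round up: n = 67.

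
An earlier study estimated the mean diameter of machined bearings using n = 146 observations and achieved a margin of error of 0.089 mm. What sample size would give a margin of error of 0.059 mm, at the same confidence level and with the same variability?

333

Margin of error scales as 1/√n, so n₂ = n₁·(E₁/E₂)².
n₂ = 146 × (0.089/0.059)² = 146 × 2.275 = 332.15
Round up: n₂ = 333.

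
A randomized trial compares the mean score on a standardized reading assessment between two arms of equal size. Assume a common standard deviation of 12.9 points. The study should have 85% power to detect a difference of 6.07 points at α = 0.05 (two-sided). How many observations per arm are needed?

For two equal groups, n per group = 2·((z_{α/2} + z_β)·σ/δ)².
z_{α/2} = 1.960; z_β = 1.036 (power 85%).
n = 2 × (2.996 × 12.9 / 6.07)² = 2 × 40.54 = 81.08
Round up: n = 82 per group.

82 per group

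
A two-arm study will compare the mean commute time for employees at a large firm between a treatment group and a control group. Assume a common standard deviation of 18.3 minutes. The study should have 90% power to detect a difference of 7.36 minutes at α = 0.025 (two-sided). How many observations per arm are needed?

154 per group

For two equal groups, n per group = 2·((z_{α/2} + z_β)·σ/δ)².
z_{α/2} = 2.241; z_β = 1.282 (power 90%).
n = 2 × (3.523 × 18.3 / 7.36)² = 2 × 76.73 = 153.46
Round up: n = 154 per group.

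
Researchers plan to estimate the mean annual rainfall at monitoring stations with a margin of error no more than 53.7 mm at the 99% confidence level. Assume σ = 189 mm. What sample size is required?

83

For a mean, the margin of error is E = z·σ/√n, so n = (zσ/E)².
At 99% confidence, z = 2.576.
n = (2.576 × 189 / 53.7)² = 82.20
Round up: n = 83.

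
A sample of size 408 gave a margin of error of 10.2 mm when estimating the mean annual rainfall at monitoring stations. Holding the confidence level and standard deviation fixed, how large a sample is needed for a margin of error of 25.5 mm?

Margin of error scales as 1/√n, so n₂ = n₁·(E₁/E₂)².
n₂ = 408 × (10.2/25.5)² = 408 × 0.16 = 65.28
Round up: n₂ = 66.

n = 66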